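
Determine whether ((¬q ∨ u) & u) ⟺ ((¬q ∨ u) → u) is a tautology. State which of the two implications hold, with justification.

(⟹) Assume the antecedent. If u is true, (¬q ∨ u) → u reduces to true regardless of the other variables. If u is false, the antecedent cannot hold. Either way (¬q ∨ u) → u holds.

(⟸) This fails. Under u = F, q = T, the left side is false but the right side is true.

Only the forward direction holds.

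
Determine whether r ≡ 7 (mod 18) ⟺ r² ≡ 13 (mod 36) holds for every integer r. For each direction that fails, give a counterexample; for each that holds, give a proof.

(⇒) holds; (⇐) fails.

(⇒) Suppose r ≡ 7 (mod 18). Working modulo 36, r ∈ {7, 25}; for each such r, r² ≡ 13 (mod 36).

(⇐) This fails: take r = 11. Then 11² = 121 ≡ 13 (mod 36), yet 11 ≡ 11 (mod 18), not 7.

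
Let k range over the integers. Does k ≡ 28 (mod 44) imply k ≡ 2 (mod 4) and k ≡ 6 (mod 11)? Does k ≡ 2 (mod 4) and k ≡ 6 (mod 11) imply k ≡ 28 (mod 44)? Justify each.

Neither implication holds.

(⟹) This fails: k = 28 gives 28 ≡ 28 (mod 44) but 28 ≡ 0 (mod 4), so the conjunction on the right does not hold.

(⟸) This fails: k = 6 satisfies both congruences on the right (6 ≡ 2 mod 4 and 6 ≡ 6 mod 11) yet 6 ≡ 6 (mod 44), not 28.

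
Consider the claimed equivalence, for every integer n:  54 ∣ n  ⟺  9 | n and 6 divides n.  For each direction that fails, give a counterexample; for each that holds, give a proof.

(⇒) holds; (⇐) fails.

[⇒] If 54 ∣ n, write n = 54q. Since 54 = 6·9, n = 9·(6q), so 9 ∣ n; and since 54 = 9·6, n = 6·(9q), so 6 ∣ n.

[⇐] This fails: take n = 18. Both 9 ∣ 18 and 6 ∣ 18, yet 18 is not a multiple of 54 (since 18 = 0·54 + 18), so 54 ∤ 18.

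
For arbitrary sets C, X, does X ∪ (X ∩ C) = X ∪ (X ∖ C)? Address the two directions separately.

Both inclusions hold; the sets are equal.

(⊇) Let x ∈ X ∪ (X ∖ C). Then either x ∈ X and x ∉ C; or x ∈ C ∩ X. In each case x ∈ X ∪ (X ∩ C), so X ∪ (X ∖ C) ⊆ X ∪ (X ∩ C).

(⊆) Let x ∈ X ∪ (X ∩ C). Then either x ∈ X and x ∉ C; or x ∈ C ∩ X. In each case x ∈ X ∪ (X ∖ C), so X ∪ (X ∩ C) ⊆ X ∪ (X ∖ C).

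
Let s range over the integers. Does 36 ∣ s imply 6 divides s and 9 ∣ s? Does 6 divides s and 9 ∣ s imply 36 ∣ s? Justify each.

(→) If 36 ∣ s, write s = 36q. Since 36 = 6·6, s = 6·(6q), so 6 ∣ s; and since 36 = 4·9, s = 9·(4q), so 9 ∣ s.

(←) This fails: take s = 18. Both 6 ∣ 18 and 9 ∣ 18, yet 18 is not a multiple of 36 (since 18 = 0·36 + 18), so 36 ∤ 18.

Only the forward direction holds.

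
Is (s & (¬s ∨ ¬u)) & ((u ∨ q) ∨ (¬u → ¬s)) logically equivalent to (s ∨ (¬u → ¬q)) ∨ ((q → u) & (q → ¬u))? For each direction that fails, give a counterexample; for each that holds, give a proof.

Not equivalent: only (⇒) holds.

Converse. This fails. Under q = F, s = F, u = F, the left side is false but the right side is true.

Forward direction. Assume the antecedent. If q is true, the antecedent forces (q = T, s = T, u = F), and the consequent holds there. If q is false, the antecedent cannot hold. Either way the consequent holds.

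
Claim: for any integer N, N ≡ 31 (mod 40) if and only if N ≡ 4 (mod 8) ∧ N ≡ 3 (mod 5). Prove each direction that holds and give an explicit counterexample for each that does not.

Both directions fail.

[⇒] This fails: N = 31 gives 31 ≡ 31 (mod 40) but 31 ≡ 7 (mod 8), so the conjunction on the right does not hold.

[⇐] This fails: N = 28 satisfies both congruences on the right (28 ≡ 4 mod 8 and 28 ≡ 3 mod 5) yet 28 ≡ 28 (mod 40), not 31.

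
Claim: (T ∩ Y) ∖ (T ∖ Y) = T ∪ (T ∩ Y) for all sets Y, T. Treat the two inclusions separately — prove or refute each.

The sets are not equal: only the forward inclusion holds.

Reverse inclusion. This inclusion fails. Take Y = ∅, T = {1}; then 1 ∈ T ∪ (T ∩ Y) but 1 ∉ (T ∩ Y) ∖ (T ∖ Y).

Forward inclusion. Let x ∈ (T ∩ Y) ∖ (T ∖ Y). Then x ∈ Y ∩ T, from which x ∈ T ∪ (T ∩ Y).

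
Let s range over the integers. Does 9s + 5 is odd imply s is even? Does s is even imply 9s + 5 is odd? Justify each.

Both directions hold; the statement is true.

[⇒] Suppose 9s + 5 is odd. Since 9 is odd, 9s and s have the same parity, so 9s + 5 ≡ s + 5 (mod 2). As 5 is odd, 9s + 5 is odd exactly when s is even. Thus s is even.

[⇐] Conversely, suppose s is even; write s = 2j. Then 9s + 5 = 9·(2j) + 5 = 2·9j + 5, which is odd.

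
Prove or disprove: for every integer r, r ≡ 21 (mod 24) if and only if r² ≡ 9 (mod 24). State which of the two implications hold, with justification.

Only the forward direction holds.

(⟹) Suppose r ≡ 21 (mod 24). Write r = 24j + 21. Then (24j + 21)² = 576j² + 1008j + 441 = 24(24j² + 42j + 18) + 9, so r² ≡ 9 (mod 24).

(⟸) This fails: take r = 3. Then 3² = 9 ≡ 9 (mod 24), yet 3 ≡ 3 (mod 24), not 21.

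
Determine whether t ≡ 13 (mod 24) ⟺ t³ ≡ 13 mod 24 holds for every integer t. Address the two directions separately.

(⇒) Suppose t ≡ 13 (mod 24). Write t = 24j + 13. Then (24j + 13)³ = 13824j³ + 22464j² + 12168j + 2197 = 24(576j³ + 936j² + 507j + 91) + 13, so t³ ≡ 13 (mod 24).

(⇐) Conversely, suppose t³ ≡ 13 (mod 24). The only residue r in {0, …, 23} with r³ ≡ 13 (mod 24) is r = 13, so t ≡ 13 (mod 24).

Both directions hold; the statement is true.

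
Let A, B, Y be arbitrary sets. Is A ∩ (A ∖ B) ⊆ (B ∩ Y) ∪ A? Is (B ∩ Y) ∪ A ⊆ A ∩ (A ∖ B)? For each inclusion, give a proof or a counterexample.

(⊆) holds; (⊇) fails.

(⟹) Let x ∈ A ∩ (A ∖ B). Then either x ∈ A and x ∉ B, Y; or x ∈ A ∩ Y and x ∉ B. In each case x ∈ (B ∩ Y) ∪ A, so A ∩ (A ∖ B) ⊆ (B ∩ Y) ∪ A.

(⟸) This inclusion fails. Take A = {1}, B = {1}, Y = ∅; then 1 ∈ (B ∩ Y) ∪ A but 1 ∉ A ∩ (A ∖ B).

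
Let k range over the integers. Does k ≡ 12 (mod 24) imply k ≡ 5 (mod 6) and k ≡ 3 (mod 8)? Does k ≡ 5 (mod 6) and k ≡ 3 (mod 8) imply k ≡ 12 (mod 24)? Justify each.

Neither direction holds.

(→) This fails: k = 12 gives 12 ≡ 12 (mod 24) but 12 ≡ 0 (mod 6), so the conjunction on the right does not hold.

(←) This fails: k = 11 satisfies both congruences on the right (11 ≡ 5 mod 6 and 11 ≡ 3 mod 8) yet 11 ≡ 11 (mod 24), not 12.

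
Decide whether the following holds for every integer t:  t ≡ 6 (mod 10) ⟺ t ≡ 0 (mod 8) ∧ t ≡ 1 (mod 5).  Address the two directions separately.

Not equivalent: only (⇐) holds.

(⟸) If t ≡ 0 (mod 8) and t ≡ 1 (mod 5), then by the Chinese remainder theorem t ≡ 16 (mod 40). Since 16 ≡ 6 (mod 10) and 10 ∣ 40, we get t ≡ 6 (mod 10).

(⟹) This fails: t = 26 gives 26 ≡ 6 (mod 10) but 26 ≡ 2 (mod 8), so the conjunction on the right does not hold.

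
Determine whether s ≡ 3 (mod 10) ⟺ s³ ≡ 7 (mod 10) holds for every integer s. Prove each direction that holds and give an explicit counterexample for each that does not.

Both directions hold; the statement is true.

Converse. Suppose s³ ≡ 7 (mod 10). The only residue r in {0, …, 9} with r³ ≡ 7 (mod 10) is r = 3, so s ≡ 3 (mod 10).

Forward direction. Suppose s ≡ 3 (mod 10). Write s = 10j + 3. Then (10j + 3)³ = 1000j³ + 900j² + 270j + 27 = 10(100j³ + 90j² + 27j + 2) + 7, so s³ ≡ 7 (mod 10).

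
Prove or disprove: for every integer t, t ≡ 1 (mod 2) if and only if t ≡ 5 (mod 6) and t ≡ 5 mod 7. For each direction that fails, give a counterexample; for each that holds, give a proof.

[⇐] If t ≡ 5 (mod 6) and t ≡ 5 (mod 7), then by the Chinese remainder theorem t ≡ 5 (mod 42). Since 5 ≡ 1 (mod 2) and 2 ∣ 42, we get t ≡ 1 (mod 2).

[⇒] This fails: t = 1 gives 1 ≡ 1 (mod 2) but 1 ≡ 1 (mod 6), so the conjunction on the right does not hold.

The forward direction fails; the converse holds.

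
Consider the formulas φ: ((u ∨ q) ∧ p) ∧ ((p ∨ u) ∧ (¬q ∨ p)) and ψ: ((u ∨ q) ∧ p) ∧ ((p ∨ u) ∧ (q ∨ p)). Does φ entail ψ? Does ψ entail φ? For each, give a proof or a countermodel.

Equivalent; both directions hold.

(←) Assume the antecedent. If q is true, the antecedent forces (q = T, u = F, p = T) or (q = T, u = T, p = T), and the consequent holds there. If q is false, the antecedent forces (q = F, u = T, p = T), and the consequent holds there. Either way the consequent holds.

(→) Assume the antecedent. If q is true, the antecedent forces (q = T, u = F, p = T) or (q = T, u = T, p = T), and the consequent holds there. If q is false, the antecedent forces (q = F, u = T, p = T), and the consequent holds there. Either way the consequent holds.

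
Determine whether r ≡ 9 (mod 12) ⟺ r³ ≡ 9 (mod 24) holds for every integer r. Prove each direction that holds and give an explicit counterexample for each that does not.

[⇒] This fails: take r = 21. Then 21 ≡ 9 (mod 12), but 21³ = 9261 ≡ 21 (mod 24), not 9.

[⇐] Conversely, the residues r modulo 24 with r³ ≡ 9 (mod 24) are exactly {9}, and each is ≡ 9 (mod 12).

Only the reverse direction holds.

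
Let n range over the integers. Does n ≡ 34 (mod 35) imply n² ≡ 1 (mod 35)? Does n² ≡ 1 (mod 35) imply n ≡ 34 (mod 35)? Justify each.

[⇒] Suppose n ≡ 34 (mod 35). Write n = 35j + 34. Then (35j + 34)² = 1225j² + 2380j + 1156 = 35(35j² + 68j + 33) + 1, so n² ≡ 1 (mod 35).

[⇐] This fails: take n = 1. Then 1² = 1 ≡ 1 (mod 35), yet 1 ≡ 1 (mod 35), not 34.

Only the forward direction holds.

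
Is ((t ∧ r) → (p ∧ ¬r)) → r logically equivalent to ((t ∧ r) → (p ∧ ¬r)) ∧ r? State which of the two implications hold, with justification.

(⇐) Assume the antecedent. If p is true, the antecedent forces (p = T, r = T, t = F), and ((t ∧ r) → (p ∧ ¬r)) → r holds there. If p is false, the antecedent forces (p = F, r = T, t = F), and ((t ∧ r) → (p ∧ ¬r)) → r holds there. Either way ((t ∧ r) → (p ∧ ¬r)) → r holds.

(⇒) This fails. Under p = F, r = T, t = T, the left side is true but the right side is false.

The forward direction fails; the converse holds.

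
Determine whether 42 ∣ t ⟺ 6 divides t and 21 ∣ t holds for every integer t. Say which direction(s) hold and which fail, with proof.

Both directions hold.

(⇐) Suppose 6 ∣ t and 21 ∣ t. Any common multiple of 6 and 21 is a multiple of their lcm; here lcm(6, 21) = 6·21/gcd(6, 21) = 126/3 = 42, so 42 ∣ t.

(⇒) If 42 ∣ t, write t = 42q. Since 42 = 7·6, t = 6·(7q), so 6 ∣ t; and since 42 = 2·21, t = 21·(2q), so 21 ∣ t.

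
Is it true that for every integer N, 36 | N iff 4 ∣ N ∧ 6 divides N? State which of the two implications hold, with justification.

Only the forward implication holds.

(⟹) If 36 ∣ N, write N = 36q. Since 36 = 9·4, N = 4·(9q), so 4 ∣ N; and since 36 = 6·6, N = 6·(6q), so 6 ∣ N.

(⟸) This fails: take N = 12. Both 4 ∣ 12 and 6 ∣ 12, yet 12 is not a multiple of 36 (since 12 = 0·36 + 12), so 36 ∤ 12.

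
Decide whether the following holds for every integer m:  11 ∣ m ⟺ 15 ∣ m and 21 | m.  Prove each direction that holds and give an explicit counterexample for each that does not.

(⇒) This fails: take m = 11. Certainly 11 ∣ 11, but 15 ∤ 11.

(⇐) This fails: take m = 105. Both 15 ∣ 105 and 21 ∣ 105, yet 105 is not a multiple of 11 (since 105 = 9·11 + 6), so 11 ∤ 105.

Both directions fail.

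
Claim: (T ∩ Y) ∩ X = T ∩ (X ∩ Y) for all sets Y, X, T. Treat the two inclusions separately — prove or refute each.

The two sets are equal.

Forward inclusion. Let x ∈ (T ∩ Y) ∩ X. Then x ∈ Y ∩ X ∩ T, from which x ∈ T ∩ (X ∩ Y).

Reverse inclusion. Let x ∈ T ∩ (X ∩ Y). Then x ∈ Y ∩ X ∩ T, from which x ∈ (T ∩ Y) ∩ X.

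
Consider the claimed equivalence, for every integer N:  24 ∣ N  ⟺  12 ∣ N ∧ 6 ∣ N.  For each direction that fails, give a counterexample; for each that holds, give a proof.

(⇒) If 24 ∣ N, write N = 24q. Since 24 = 2·12, N = 12·(2q), so 12 ∣ N; and since 24 = 4·6, N = 6·(4q), so 6 ∣ N.

(⇐) This fails: take N = 12. Both 12 ∣ 12 and 6 ∣ 12, yet 12 is not a multiple of 24 (since 12 = 0·24 + 12), so 24 ∤ 12.

Only the forward direction holds.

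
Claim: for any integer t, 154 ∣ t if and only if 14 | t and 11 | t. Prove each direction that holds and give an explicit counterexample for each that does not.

[⇒] If 154 ∣ t, write t = 154q. Since 154 = 11·14, t = 14·(11q), so 14 ∣ t; and since 154 = 14·11, t = 11·(14q), so 11 ∣ t.

[⇐] Suppose 14 ∣ t and 11 ∣ t. Any common multiple of 14 and 11 is a multiple of their lcm; here gcd(14, 11) = 1, so lcm(14, 11) = 14·11 = 154, so 154 ∣ t.

Equivalent; both directions hold.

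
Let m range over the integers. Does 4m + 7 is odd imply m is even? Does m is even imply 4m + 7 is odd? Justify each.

(⟹) This fails: take m = 1. Then 4m + 7 = 11, which is odd, yet m = 1 is odd, not even.

(⟸) Suppose m is even. Since 4 is even, 4m is even for every m, so 4m + 7 has the same parity as 7, which is odd. Hence 4m + 7 is odd.

The forward direction fails; the converse holds.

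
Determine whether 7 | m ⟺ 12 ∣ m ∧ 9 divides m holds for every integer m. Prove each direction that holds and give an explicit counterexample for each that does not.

(→) This fails: take m = 7. Certainly 7 ∣ 7, but 12 ∤ 7.

(←) This fails: take m = 36. Both 12 ∣ 36 and 9 ∣ 36, yet 36 is not a multiple of 7 (since 36 = 5·7 + 1), so 7 ∤ 36.

Neither implication holds.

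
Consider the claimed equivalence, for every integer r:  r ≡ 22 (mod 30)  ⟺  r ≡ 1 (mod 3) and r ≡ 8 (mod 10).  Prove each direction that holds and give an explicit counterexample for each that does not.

Forward direction. This fails: r = 22 gives 22 ≡ 22 (mod 30) but 22 ≡ 2 (mod 10), so the conjunction on the right does not hold.

Converse. This fails: r = 28 satisfies both congruences on the right (28 ≡ 1 mod 3 and 28 ≡ 8 mod 10) yet 28 ≡ 28 (mod 30), not 22.

Both directions fail.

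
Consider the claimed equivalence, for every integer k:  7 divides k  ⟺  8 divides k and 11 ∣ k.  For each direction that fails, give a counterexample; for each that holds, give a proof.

Neither direction holds.

(⟹) This fails: take k = 7. Certainly 7 ∣ 7, but 8 ∤ 7.

(⟸) This fails: take k = 88. Both 8 ∣ 88 and 11 ∣ 88, yet 88 is not a multiple of 7 (since 88 = 12·7 + 4), so 7 ∤ 88.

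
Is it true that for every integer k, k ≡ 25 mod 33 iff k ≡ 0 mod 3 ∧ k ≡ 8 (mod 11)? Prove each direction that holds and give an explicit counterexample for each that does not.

Forward direction. This fails: k = 25 gives 25 ≡ 25 (mod 33) but 25 ≡ 1 (mod 3), so the conjunction on the right does not hold.

Converse. This fails: k = 30 satisfies both congruences on the right (30 ≡ 0 mod 3 and 30 ≡ 8 mod 11) yet 30 ≡ 30 (mod 33), not 25.

Both directions fail.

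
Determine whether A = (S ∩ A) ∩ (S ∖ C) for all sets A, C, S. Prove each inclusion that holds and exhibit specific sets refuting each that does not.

(⊆) fails; (⊇) holds.

(⟹) This inclusion fails. Take A = {1}, C = ∅, S = ∅; then 1 ∈ A but 1 ∉ (S ∩ A) ∩ (S ∖ C).

(⟸) Let x ∈ (S ∩ A) ∩ (S ∖ C). Then x ∈ A ∩ S and x ∉ C, from which x ∈ A.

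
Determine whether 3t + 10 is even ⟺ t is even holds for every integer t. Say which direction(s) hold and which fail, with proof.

The biconditional holds.

[⇒] Suppose 3t + 10 is even. Since 3 is odd, 3t and t have the same parity, so 3t + 10 ≡ t + 10 (mod 2). As 10 is even, 3t + 10 is even exactly when t is even. Thus t is even.

[⇐] Conversely, suppose t is even; write t = 2j. Then 3t + 10 = 3·(2j) + 10 = 2·3j + 10, which is even.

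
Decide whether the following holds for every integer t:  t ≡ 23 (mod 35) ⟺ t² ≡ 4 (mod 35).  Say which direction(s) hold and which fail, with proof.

(⇒) Suppose t ≡ 23 (mod 35). Write t = 35j + 23. Then (35j + 23)² = 1225j² + 1610j + 529 = 35(35j² + 46j + 15) + 4, so t² ≡ 4 (mod 35).

(⇐) This fails: take t = 2. Then 2² = 4 ≡ 4 (mod 35), yet 2 ≡ 2 (mod 35), not 23.

The forward direction holds; the converse fails.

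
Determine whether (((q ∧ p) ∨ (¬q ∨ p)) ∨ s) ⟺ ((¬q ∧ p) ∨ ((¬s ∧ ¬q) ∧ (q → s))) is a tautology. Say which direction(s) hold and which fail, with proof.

(⇐) Assume the antecedent. If q is true, the antecedent cannot hold. If q is false, ((q ∧ p) ∨ (¬q ∨ p)) ∨ s reduces to true regardless of the other variables. Either way ((q ∧ p) ∨ (¬q ∨ p)) ∨ s holds.

(⇒) This fails. Under q = F, s = T, p = F, the left side is true but the right side is false.

Not equivalent: only (⇐) holds.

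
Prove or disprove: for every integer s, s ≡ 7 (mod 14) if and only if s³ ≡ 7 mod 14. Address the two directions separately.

(→) Suppose s ≡ 7 (mod 14). Write s = 14j + 7. Then (14j + 7)³ = 2744j³ + 4116j² + 2058j + 343 = 14(196j³ + 294j² + 147j + 24) + 7, so s³ ≡ 7 (mod 14).

(←) Conversely, suppose s³ ≡ 7 (mod 14). The only residue r in {0, …, 13} with r³ ≡ 7 (mod 14) is r = 7, so s ≡ 7 (mod 14).

The biconditional holds.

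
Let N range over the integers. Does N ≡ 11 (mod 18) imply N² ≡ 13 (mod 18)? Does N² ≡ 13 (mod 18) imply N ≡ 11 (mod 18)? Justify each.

(⇒) Suppose N ≡ 11 (mod 18). Write N = 18j + 11. Then (18j + 11)² = 324j² + 396j + 121 = 18(18j² + 22j + 6) + 13, so N² ≡ 13 (mod 18).

(⇐) This fails: take N = 7. Then 7² = 49 ≡ 13 (mod 18), yet 7 ≡ 7 (mod 18), not 11.

Only the forward direction holds.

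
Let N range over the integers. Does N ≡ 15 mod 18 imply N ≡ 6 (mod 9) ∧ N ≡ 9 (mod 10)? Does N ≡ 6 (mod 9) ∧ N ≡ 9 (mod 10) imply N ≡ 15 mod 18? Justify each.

[⇒] This fails: N = 33 gives 33 ≡ 15 (mod 18) but 33 ≡ 3 (mod 10), so the conjunction on the right does not hold.

[⇐] Conversely, if N ≡ 6 (mod 9) and N ≡ 9 (mod 10), then by the Chinese remainder theorem N ≡ 69 (mod 90). Since 69 ≡ 15 (mod 18) and 18 ∣ 90, we get N ≡ 15 (mod 18).

(⇒) fails; (⇐) holds.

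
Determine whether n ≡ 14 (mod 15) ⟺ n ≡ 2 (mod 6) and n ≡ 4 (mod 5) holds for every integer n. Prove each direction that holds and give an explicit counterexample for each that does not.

(⇒) fails; (⇐) holds.

Forward direction. This fails: n = 29 gives 29 ≡ 14 (mod 15) but 29 ≡ 5 (mod 6), so the conjunction on the right does not hold.

Converse. If n ≡ 2 (mod 6) and n ≡ 4 (mod 5), then by the Chinese remainder theorem n ≡ 14 (mod 30). Since 14 ≡ 14 (mod 15) and 15 ∣ 30, we get n ≡ 14 (mod 15).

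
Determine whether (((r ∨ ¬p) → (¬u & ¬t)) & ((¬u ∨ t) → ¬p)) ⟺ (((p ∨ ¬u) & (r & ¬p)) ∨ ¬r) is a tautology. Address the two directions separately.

(⇒) Assume the antecedent. If u is true, the antecedent forces (u = T, r = F, p = T, t = F), and ((p ∨ ¬u) & (r & ¬p)) ∨ ¬r holds there. If u is false, the antecedent forces (u = F, r = F, p = F, t = F) or (u = F, r = T, p = F, t = F), and ((p ∨ ¬u) & (r & ¬p)) ∨ ¬r holds there. Either way ((p ∨ ¬u) & (r & ¬p)) ∨ ¬r holds.

(⇐) This fails. Under u = T, r = F, p = F, t = F, the left side is false but the right side is true.

Not equivalent: only (⇒) holds.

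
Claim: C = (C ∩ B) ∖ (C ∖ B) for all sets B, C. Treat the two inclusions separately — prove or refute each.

Only the reverse inclusion holds.

(⊇) Let x ∈ (C ∩ B) ∖ (C ∖ B). Then x ∈ B ∩ C, from which x ∈ C.

(⊆) This inclusion fails. Take B = ∅, C = {1}; then 1 ∈ C but 1 ∉ (C ∩ B) ∖ (C ∖ B).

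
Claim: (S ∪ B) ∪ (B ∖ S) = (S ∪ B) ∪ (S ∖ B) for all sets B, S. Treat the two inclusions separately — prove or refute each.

Both inclusions hold; the sets are equal.

Reverse inclusion. Let x ∈ (S ∪ B) ∪ (S ∖ B). Then either x ∈ B and x ∉ S; or x ∈ S and x ∉ B; or x ∈ B ∩ S. In each case x ∈ (S ∪ B) ∪ (B ∖ S), so (S ∪ B) ∪ (S ∖ B) ⊆ (S ∪ B) ∪ (B ∖ S).

Forward inclusion. Let x ∈ (S ∪ B) ∪ (B ∖ S). Then either x ∈ B and x ∉ S; or x ∈ S and x ∉ B; or x ∈ B ∩ S. In each case x ∈ (S ∪ B) ∪ (S ∖ B), so (S ∪ B) ∪ (B ∖ S) ⊆ (S ∪ B) ∪ (S ∖ B).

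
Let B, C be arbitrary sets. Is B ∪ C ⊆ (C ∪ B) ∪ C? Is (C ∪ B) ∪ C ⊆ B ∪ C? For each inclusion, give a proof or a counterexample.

Both inclusions hold; the sets are equal.

Forward inclusion. Let x ∈ B ∪ C. Then either x ∈ B and x ∉ C; or x ∈ C and x ∉ B; or x ∈ B ∩ C. In each case x ∈ (C ∪ B) ∪ C, so B ∪ C ⊆ (C ∪ B) ∪ C.

Reverse inclusion. Let x ∈ (C ∪ B) ∪ C. Then either x ∈ B and x ∉ C; or x ∈ C and x ∉ B; or x ∈ B ∩ C. In each case x ∈ B ∪ C, so (C ∪ B) ∪ C ⊆ B ∪ C.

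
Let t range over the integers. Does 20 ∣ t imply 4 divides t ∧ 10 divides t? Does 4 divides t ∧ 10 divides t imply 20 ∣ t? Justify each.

Equivalent; both directions hold.

Converse. Suppose 4 ∣ t and 10 ∣ t. Any common multiple of 4 and 10 is a multiple of their lcm; here lcm(4, 10) = 4·10/gcd(4, 10) = 40/2 = 20, so 20 ∣ t.

Forward direction. If 20 ∣ t, write t = 20q. Since 20 = 5·4, t = 4·(5q), so 4 ∣ t; and since 20 = 2·10, t = 10·(2q), so 10 ∣ t.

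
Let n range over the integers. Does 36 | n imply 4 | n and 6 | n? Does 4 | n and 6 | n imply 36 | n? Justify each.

(→) If 36 ∣ n, write n = 36q. Since 36 = 9·4, n = 4·(9q), so 4 ∣ n; and since 36 = 6·6, n = 6·(6q), so 6 ∣ n.

(←) This fails: take n = 12. Both 4 ∣ 12 and 6 ∣ 12, yet 12 is not a multiple of 36 (since 12 = 0·36 + 12), so 36 ∤ 12.

Not equivalent: only (⇒) holds.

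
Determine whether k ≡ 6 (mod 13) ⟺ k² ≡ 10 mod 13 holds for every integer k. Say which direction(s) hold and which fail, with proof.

Not equivalent: only (⇒) holds.

(⇒) Suppose k ≡ 6 (mod 13). Write k = 13j + 6. Then (13j + 6)² = 169j² + 156j + 36 = 13(13j² + 12j + 2) + 10, so k² ≡ 10 (mod 13).

(⇐) This fails: take k = 7. Then 7² = 49 ≡ 10 (mod 13), yet 7 ≡ 7 (mod 13), not 6.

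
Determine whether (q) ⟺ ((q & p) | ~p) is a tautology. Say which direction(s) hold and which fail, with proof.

(⇒) holds; (⇐) fails.

(⟹) Assume the antecedent. If p is true, the antecedent forces (p = T, q = T), and (q & p) | ~p holds there. If p is false, (q & p) | ~p reduces to true regardless of the other variables. Either way (q & p) | ~p holds.

(⟸) This fails. Under p = F, q = F, the left side is false but the right side is true.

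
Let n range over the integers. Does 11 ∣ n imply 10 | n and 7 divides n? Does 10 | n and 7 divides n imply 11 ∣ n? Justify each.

Both directions fail.

(⇒) This fails: take n = 11. Certainly 11 ∣ 11, but 10 ∤ 11.

(⇐) This fails: take n = 70. Both 10 ∣ 70 and 7 ∣ 70, yet 70 is not a multiple of 11 (since 70 = 6·11 + 4), so 11 ∤ 70.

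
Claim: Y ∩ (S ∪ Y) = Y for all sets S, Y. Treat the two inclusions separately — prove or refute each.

Both inclusions hold; the sets are equal.

(⟹) Let x ∈ Y ∩ (S ∪ Y). Then either x ∈ Y and x ∉ S; or x ∈ S ∩ Y. In each case x ∈ Y, so Y ∩ (S ∪ Y) ⊆ Y.

(⟸) Let x ∈ Y. Then either x ∈ Y and x ∉ S; or x ∈ S ∩ Y. In each case x ∈ Y ∩ (S ∪ Y), so Y ⊆ Y ∩ (S ∪ Y).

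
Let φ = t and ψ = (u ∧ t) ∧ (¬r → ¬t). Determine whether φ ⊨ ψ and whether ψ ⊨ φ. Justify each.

Only the converse holds.

[⇒] This fails. Under t = T, r = F, u = F, the left side is true but the right side is false.

[⇐] Assume the antecedent. If t is true, t reduces to true regardless of the other variables. If t is false, the antecedent cannot hold. Either way t holds.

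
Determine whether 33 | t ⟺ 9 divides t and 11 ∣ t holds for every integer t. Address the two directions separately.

[⇒] This fails: take t = 33. Certainly 33 ∣ 33, but 9 ∤ 33.

[⇐] Suppose 9 ∣ t and 11 ∣ t. Any common multiple of 9 and 11 is a multiple of their lcm; here gcd(9, 11) = 1, so lcm(9, 11) = 9·11 = 99, so 99 ∣ t. Since 33 ∣ 99, it follows that 33 ∣ t.

The forward direction fails; the converse holds.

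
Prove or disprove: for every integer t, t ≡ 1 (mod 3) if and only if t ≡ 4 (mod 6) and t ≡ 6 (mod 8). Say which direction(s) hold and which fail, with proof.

The forward direction fails; the converse holds.

(⟹) This fails: t = 1 gives 1 ≡ 1 (mod 3) but 1 ≡ 1 (mod 6), so the conjunction on the right does not hold.

(⟸) Conversely, if t ≡ 4 (mod 6) and t ≡ 6 (mod 8), then by the Chinese remainder theorem t ≡ 22 (mod 24). Since 22 ≡ 1 (mod 3) and 3 ∣ 24, we get t ≡ 1 (mod 3).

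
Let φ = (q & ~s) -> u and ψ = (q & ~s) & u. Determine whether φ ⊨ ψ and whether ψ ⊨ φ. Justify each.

[⇐] Assume the antecedent. If q is true, the antecedent forces (q = T, s = F, u = T), and (q & ~s) -> u holds there. If q is false, the antecedent cannot hold. Either way (q & ~s) -> u holds.

[⇒] This fails. Under q = F, s = F, u = F, the left side is true but the right side is false.

Only the reverse direction holds.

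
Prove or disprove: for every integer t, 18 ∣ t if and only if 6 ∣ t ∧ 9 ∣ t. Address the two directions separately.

(←) Suppose 6 ∣ t and 9 ∣ t. Any common multiple of 6 and 9 is a multiple of their lcm; here lcm(6, 9) = 6·9/gcd(6, 9) = 54/3 = 18, so 18 ∣ t.

(→) If 18 ∣ t, write t = 18q. Since 18 = 3·6, t = 6·(3q), so 6 ∣ t; and since 18 = 2·9, t = 9·(2q), so 9 ∣ t.

Both directions hold.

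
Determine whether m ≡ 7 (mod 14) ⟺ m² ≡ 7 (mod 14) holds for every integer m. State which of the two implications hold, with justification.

Both directions hold.

(→) Suppose m ≡ 7 (mod 14). Write m = 14j + 7. Then (14j + 7)² = 196j² + 196j + 49 = 14(14j² + 14j + 3) + 7, so m² ≡ 7 (mod 14).

(←) Conversely, suppose m² ≡ 7 (mod 14). The only residue r in {0, …, 13} with r² ≡ 7 (mod 14) is r = 7, so m ≡ 7 (mod 14).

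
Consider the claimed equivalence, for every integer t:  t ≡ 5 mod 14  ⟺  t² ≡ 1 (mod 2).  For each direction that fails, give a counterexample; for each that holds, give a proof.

(→) Suppose t ≡ 5 (mod 14). Then t² ≡ 5² = 25 (mod 14), and since 2 ∣ 14, also t² ≡ 1 (mod 2).

(←) This fails: take t = 1. Then 1² = 1 ≡ 1 (mod 2), yet 1 ≡ 1 (mod 14), not 5.

Only the forward implication holds.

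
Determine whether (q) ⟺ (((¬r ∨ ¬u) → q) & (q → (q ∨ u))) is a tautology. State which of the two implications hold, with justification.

Not equivalent: only (⇒) holds.

(⇒) Assume the antecedent. If r is true, the antecedent forces (r = T, u = F, q = T) or (r = T, u = T, q = T), and the consequent holds there. If r is false, the antecedent forces (r = F, u = F, q = T) or (r = F, u = T, q = T), and the consequent holds there. Either way the consequent holds.

(⇐) This fails. Under r = T, u = T, q = F, the left side is false but the right side is true.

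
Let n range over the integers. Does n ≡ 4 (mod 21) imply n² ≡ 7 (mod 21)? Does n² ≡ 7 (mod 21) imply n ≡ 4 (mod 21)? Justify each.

Both directions fail.

(⇒) This fails: take n = 4. Then 4 ≡ 4 (mod 21), but 4² = 16 ≡ 16 (mod 21), not 7.

(⇐) This fails: take n = 7. Then 7² = 49 ≡ 7 (mod 21), yet 7 ≡ 7 (mod 21), not 4.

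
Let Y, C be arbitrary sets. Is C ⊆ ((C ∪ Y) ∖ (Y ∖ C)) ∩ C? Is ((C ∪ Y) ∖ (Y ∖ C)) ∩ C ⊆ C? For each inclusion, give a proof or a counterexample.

The two sets are equal.

Forward inclusion. Let x ∈ C. Then either x ∈ C and x ∉ Y; or x ∈ Y ∩ C. In each case x ∈ ((C ∪ Y) ∖ (Y ∖ C)) ∩ C, so C ⊆ ((C ∪ Y) ∖ (Y ∖ C)) ∩ C.

Reverse inclusion. Let x ∈ ((C ∪ Y) ∖ (Y ∖ C)) ∩ C. Then either x ∈ C and x ∉ Y; or x ∈ Y ∩ C. In each case x ∈ C, so ((C ∪ Y) ∖ (Y ∖ C)) ∩ C ⊆ C.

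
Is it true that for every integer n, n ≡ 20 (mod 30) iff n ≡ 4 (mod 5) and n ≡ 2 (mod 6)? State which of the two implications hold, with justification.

(→) This fails: n = 20 gives 20 ≡ 20 (mod 30) but 20 ≡ 0 (mod 5), so the conjunction on the right does not hold.

(←) This fails: n = 14 satisfies both congruences on the right (14 ≡ 4 mod 5 and 14 ≡ 2 mod 6) yet 14 ≡ 14 (mod 30), not 20.

(⇒) fails and (⇐) fails.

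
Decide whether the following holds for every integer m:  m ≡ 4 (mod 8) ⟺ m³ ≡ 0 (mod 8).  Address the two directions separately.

Not equivalent: only (⇒) holds.

[⇒] Suppose m ≡ 4 (mod 8). Write m = 8j + 4. Then (8j + 4)³ = 512j³ + 768j² + 384j + 64 = 8(64j³ + 96j² + 48j + 8) + 0, so m³ ≡ 0 (mod 8).

[⇐] This fails: take m = 0. Then 0³ = 0 ≡ 0 (mod 8), yet 0 ≡ 0 (mod 8), not 4.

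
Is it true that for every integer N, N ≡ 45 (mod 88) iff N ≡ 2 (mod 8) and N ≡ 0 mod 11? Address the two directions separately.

(⇒) fails and (⇐) fails.

(⟹) This fails: N = 45 gives 45 ≡ 45 (mod 88) but 45 ≡ 5 (mod 8), so the conjunction on the right does not hold.

(⟸) This fails: N = 66 satisfies both congruences on the right (66 ≡ 2 mod 8 and 66 ≡ 0 mod 11) yet 66 ≡ 66 (mod 88), not 45.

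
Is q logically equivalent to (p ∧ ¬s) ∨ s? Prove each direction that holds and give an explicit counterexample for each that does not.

Neither implication holds.

[⇒] This fails. Under q = T, s = F, p = F, the left side is true but the right side is false.

[⇐] This fails. Under q = F, s = T, p = F, the left side is false but the right side is true.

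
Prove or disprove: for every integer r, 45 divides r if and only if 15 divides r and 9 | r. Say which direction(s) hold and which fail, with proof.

[⇒] If 45 ∣ r, write r = 45q. Since 45 = 3·15, r = 15·(3q), so 15 ∣ r; and since 45 = 5·9, r = 9·(5q), so 9 ∣ r.

[⇐] Suppose 15 ∣ r and 9 ∣ r. Any common multiple of 15 and 9 is a multiple of their lcm; here lcm(15, 9) = 15·9/gcd(15, 9) = 135/3 = 45, so 45 ∣ r.

Both directions hold; the statement is true.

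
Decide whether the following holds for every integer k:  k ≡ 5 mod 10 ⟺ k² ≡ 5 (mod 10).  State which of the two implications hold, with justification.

Both implications hold.

(⇒) Suppose k ≡ 5 mod 10. Write k = 10j + 5. Then (10j + 5)² = 100j² + 100j + 25 = 10(10j² + 10j + 2) + 5, so k² ≡ 5 (mod 10).

(⇐) Conversely, suppose k² ≡ 5 (mod 10). The only residue r in {0, …, 9} with r² ≡ 5 (mod 10) is r = 5, so k ≡ 5 (mod 10).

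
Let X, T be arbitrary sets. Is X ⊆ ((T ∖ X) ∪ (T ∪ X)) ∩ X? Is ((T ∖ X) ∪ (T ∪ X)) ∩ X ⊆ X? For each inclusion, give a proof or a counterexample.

Both inclusions hold; the sets are equal.

Forward inclusion. Let x ∈ X. Then either x ∈ X and x ∉ T; or x ∈ X ∩ T. In each case x ∈ ((T ∖ X) ∪ (T ∪ X)) ∩ X, so X ⊆ ((T ∖ X) ∪ (T ∪ X)) ∩ X.

Reverse inclusion. Let x ∈ ((T ∖ X) ∪ (T ∪ X)) ∩ X. Then either x ∈ X and x ∉ T; or x ∈ X ∩ T. In each case x ∈ X, so ((T ∖ X) ∪ (T ∪ X)) ∩ X ⊆ X.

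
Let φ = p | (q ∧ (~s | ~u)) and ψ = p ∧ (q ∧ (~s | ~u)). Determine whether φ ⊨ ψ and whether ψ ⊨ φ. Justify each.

(⇒) This fails. Under u = F, q = T, p = F, s = F, the left side is true but the right side is false.

(⇐) Assume the antecedent. If u is true, the antecedent forces (u = T, q = T, p = T, s = F), and p | (q ∧ (~s | ~u)) holds there. If u is false, the antecedent forces (u = F, q = T, p = T, s = F) or (u = F, q = T, p = T, s = T), and p | (q ∧ (~s | ~u)) holds there. Either way p | (q ∧ (~s | ~u)) holds.

(⇒) fails; (⇐) holds.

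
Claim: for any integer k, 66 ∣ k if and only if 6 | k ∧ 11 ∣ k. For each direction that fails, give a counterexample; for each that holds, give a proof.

(⟸) Suppose 6 ∣ k and 11 ∣ k. Any common multiple of 6 and 11 is a multiple of their lcm; here gcd(6, 11) = 1, so lcm(6, 11) = 6·11 = 66, so 66 ∣ k.

(⟹) If 66 ∣ k, write k = 66q. Since 66 = 11·6, k = 6·(11q), so 6 ∣ k; and since 66 = 6·11, k = 11·(6q), so 11 ∣ k.

Both implications hold.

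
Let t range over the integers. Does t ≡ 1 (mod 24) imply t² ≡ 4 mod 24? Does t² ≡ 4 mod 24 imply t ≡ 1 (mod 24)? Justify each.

(⟹) This fails: take t = 1. Then 1 ≡ 1 (mod 24), but 1² = 1 ≡ 1 (mod 24), not 4.

(⟸) This fails: take t = 2. Then 2² = 4 ≡ 4 (mod 24), yet 2 ≡ 2 (mod 24), not 1.

(⇒) fails and (⇐) fails.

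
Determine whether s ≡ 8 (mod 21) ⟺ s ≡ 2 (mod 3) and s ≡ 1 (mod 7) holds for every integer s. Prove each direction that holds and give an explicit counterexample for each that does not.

Equivalent; both directions hold.

Converse. If s ≡ 2 (mod 3) and s ≡ 1 (mod 7), then by the Chinese remainder theorem s ≡ 8 (mod 21). This is exactly s ≡ 8 (mod 21).

Forward direction. Suppose s ≡ 8 (mod 21); write s = 21j + 8. Since 3 ∣ 21, reducing mod 3 gives s ≡ 8 ≡ 2 (mod 3); since 7 ∣ 21, reducing mod 7 gives s ≡ 8 ≡ 1 (mod 7).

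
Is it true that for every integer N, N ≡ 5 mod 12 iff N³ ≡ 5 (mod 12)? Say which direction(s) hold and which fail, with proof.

Both implications hold.

[⇒] Suppose N ≡ 5 mod 12. Write N = 12j + 5. Then (12j + 5)³ = 1728j³ + 2160j² + 900j + 125 = 12(144j³ + 180j² + 75j + 10) + 5, so N³ ≡ 5 (mod 12).

[⇐] For the converse, argue contrapositively. If N ≢ 5 (mod 12), then N is congruent to one of 0, 1, 2, 3, 4, 6, 7, 8, 9, 10, 11 modulo 12, and these give N³ ≡ 0, 1, 8, 3, 4, 0, 7, 8, 9, 4, 11 respectively — never 5.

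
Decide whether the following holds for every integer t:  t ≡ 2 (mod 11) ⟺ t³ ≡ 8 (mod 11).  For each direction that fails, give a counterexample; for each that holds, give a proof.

Both implications hold.

(⟹) Suppose t ≡ 2 (mod 11). Write t = 11j + 2. Then (11j + 2)³ = 1331j³ + 726j² + 132j + 8 = 11(121j³ + 66j² + 12j) + 8, so t³ ≡ 8 (mod 11).

(⟸) Conversely, suppose t³ ≡ 8 (mod 11). The only residue r in {0, …, 10} with r³ ≡ 8 (mod 11) is r = 2, so t ≡ 2 (mod 11).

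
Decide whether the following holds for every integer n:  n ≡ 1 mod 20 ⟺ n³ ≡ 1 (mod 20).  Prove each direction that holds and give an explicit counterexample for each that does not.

Forward direction. Suppose n ≡ 1 mod 20. Write n = 20j + 1. Then (20j + 1)³ = 8000j³ + 1200j² + 60j + 1 = 20(400j³ + 60j² + 3j) + 1, so n³ ≡ 1 (mod 20).

Converse. Suppose n³ ≡ 1 (mod 20). The only residue r in {0, …, 19} with r³ ≡ 1 (mod 20) is r = 1, so n ≡ 1 (mod 20).

Both implications hold.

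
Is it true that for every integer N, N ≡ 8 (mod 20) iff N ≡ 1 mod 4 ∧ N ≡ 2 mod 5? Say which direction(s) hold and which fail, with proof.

[⇒] This fails: N = 8 gives 8 ≡ 8 (mod 20) but 8 ≡ 0 (mod 4), so the conjunction on the right does not hold.

[⇐] This fails: N = 17 satisfies both congruences on the right (17 ≡ 1 mod 4 and 17 ≡ 2 mod 5) yet 17 ≡ 17 (mod 20), not 8.

Both directions fail.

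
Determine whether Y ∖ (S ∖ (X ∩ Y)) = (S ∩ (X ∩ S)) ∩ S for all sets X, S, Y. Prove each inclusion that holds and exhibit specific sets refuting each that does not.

(⊆) fails and (⊇) fails.

Forward inclusion. This inclusion fails. Take X = ∅, S = ∅, Y = {1}; then 1 ∈ Y ∖ (S ∖ (X ∩ Y)) but 1 ∉ (S ∩ (X ∩ S)) ∩ S.

Reverse inclusion. This inclusion fails. Take X = {1}, S = {1}, Y = ∅; then 1 ∈ (S ∩ (X ∩ S)) ∩ S but 1 ∉ Y ∖ (S ∖ (X ∩ Y)).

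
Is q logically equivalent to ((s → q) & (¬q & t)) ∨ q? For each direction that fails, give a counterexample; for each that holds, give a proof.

(⇒) Assume the antecedent. If s is true, the antecedent forces (s = T, q = T, t = F) or (s = T, q = T, t = T), and ((s → q) & (¬q & t)) ∨ q holds there. If s is false, the antecedent forces (s = F, q = T, t = F) or (s = F, q = T, t = T), and ((s → q) & (¬q & t)) ∨ q holds there. Either way ((s → q) & (¬q & t)) ∨ q holds.

(⇐) This fails. Under s = F, q = F, t = T, the left side is false but the right side is true.

Only the forward implication holds.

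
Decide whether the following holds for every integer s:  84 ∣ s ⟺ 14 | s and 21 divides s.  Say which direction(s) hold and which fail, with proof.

Only the forward implication holds.

(⇒) If 84 ∣ s, write s = 84q. Since 84 = 6·14, s = 14·(6q), so 14 ∣ s; and since 84 = 4·21, s = 21·(4q), so 21 ∣ s.

(⇐) This fails: take s = 42. Both 14 ∣ 42 and 21 ∣ 42, yet 42 is not a multiple of 84 (since 42 = 0·84 + 42), so 84 ∤ 42.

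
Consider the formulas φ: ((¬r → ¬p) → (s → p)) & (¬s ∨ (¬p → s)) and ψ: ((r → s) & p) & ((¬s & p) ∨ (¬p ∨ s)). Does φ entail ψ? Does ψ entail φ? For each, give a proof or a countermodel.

(⇒) fails; (⇐) holds.

(⇒) This fails. Under s = F, p = F, r = F, the left side is true but the right side is false.

(⇐) Assume the antecedent. If s is true, the antecedent forces (s = T, p = T, r = F) or (s = T, p = T, r = T), and the consequent holds there. If s is false, the consequent reduces to true regardless of the other variables. Either way the consequent holds.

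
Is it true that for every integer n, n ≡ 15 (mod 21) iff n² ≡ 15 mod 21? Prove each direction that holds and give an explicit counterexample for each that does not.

(⟸) This fails: take n = 6. Then 6² = 36 ≡ 15 (mod 21), yet 6 ≡ 6 (mod 21), not 15.

(⟹) Suppose n ≡ 15 (mod 21). Write n = 21j + 15. Then (21j + 15)² = 441j² + 630j + 225 = 21(21j² + 30j + 10) + 15, so n² ≡ 15 (mod 21).

Only the forward implication holds.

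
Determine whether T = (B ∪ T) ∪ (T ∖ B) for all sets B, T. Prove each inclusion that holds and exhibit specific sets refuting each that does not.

(⟹) Let x ∈ T. Then either x ∈ T and x ∉ B; or x ∈ B ∩ T. In each case x ∈ (B ∪ T) ∪ (T ∖ B), so T ⊆ (B ∪ T) ∪ (T ∖ B).

(⟸) This inclusion fails. Take B = {1}, T = ∅; then 1 ∈ (B ∪ T) ∪ (T ∖ B) but 1 ∉ T.

(⊆) holds; (⊇) fails.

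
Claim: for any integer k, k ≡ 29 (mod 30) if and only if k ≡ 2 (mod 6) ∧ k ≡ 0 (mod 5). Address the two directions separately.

(→) This fails: k = 29 gives 29 ≡ 29 (mod 30) but 29 ≡ 5 (mod 6), so the conjunction on the right does not hold.

(←) This fails: k = 20 satisfies both congruences on the right (20 ≡ 2 mod 6 and 20 ≡ 0 mod 5) yet 20 ≡ 20 (mod 30), not 29.

Neither implication holds.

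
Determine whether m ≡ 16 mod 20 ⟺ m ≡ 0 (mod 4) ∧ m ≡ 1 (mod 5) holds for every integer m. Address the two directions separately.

Both directions hold.

(⇐) If m ≡ 0 (mod 4) and m ≡ 1 (mod 5), then by the Chinese remainder theorem m ≡ 16 (mod 20). This is exactly m ≡ 16 (mod 20).

(⇒) Suppose m ≡ 16 (mod 20); write m = 20j + 16. Since 4 ∣ 20, reducing mod 4 gives m ≡ 16 ≡ 0 (mod 4); since 5 ∣ 20, reducing mod 5 gives m ≡ 16 ≡ 1 (mod 5).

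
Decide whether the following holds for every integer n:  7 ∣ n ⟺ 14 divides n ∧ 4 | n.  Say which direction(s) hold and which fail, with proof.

(⟹) This fails: take n = 7. Certainly 7 ∣ 7, but 14 ∤ 7.

(⟸) Suppose 14 ∣ n and 4 ∣ n. Any common multiple of 14 and 4 is a multiple of their lcm; here lcm(14, 4) = 14·4/gcd(14, 4) = 56/2 = 28, so 28 ∣ n. Since 7 ∣ 28, it follows that 7 ∣ n.

Only the converse holds.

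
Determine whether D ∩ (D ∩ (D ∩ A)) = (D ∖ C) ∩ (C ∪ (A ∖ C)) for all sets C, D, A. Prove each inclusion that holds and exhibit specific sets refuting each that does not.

(⊆) fails; (⊇) holds.

(⊆) This inclusion fails. Take C = {1}, D = {1}, A = {1}; then 1 ∈ D ∩ (D ∩ (D ∩ A)) but 1 ∉ (D ∖ C) ∩ (C ∪ (A ∖ C)).

(⊇) Let x ∈ (D ∖ C) ∩ (C ∪ (A ∖ C)). Then x ∈ D ∩ A and x ∉ C, from which x ∈ D ∩ (D ∩ (D ∩ A)).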